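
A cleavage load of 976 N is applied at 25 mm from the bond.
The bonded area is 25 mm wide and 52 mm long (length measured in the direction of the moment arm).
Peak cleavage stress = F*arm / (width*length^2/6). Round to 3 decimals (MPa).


Moment = 976 * 25 = 24400 N*mm
Section modulus = 25 * 2704 / 6 = 67600 / 6 mm^3
Stress = 24400 / (67600 / 6) = 146400 / 67600
= 2.166 MPa

2.166


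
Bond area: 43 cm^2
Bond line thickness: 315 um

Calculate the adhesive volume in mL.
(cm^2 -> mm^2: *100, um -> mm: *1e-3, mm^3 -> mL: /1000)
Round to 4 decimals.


V = 43*100 * 315*1e-3 / 1000
= 1.3545 mL

1.3545


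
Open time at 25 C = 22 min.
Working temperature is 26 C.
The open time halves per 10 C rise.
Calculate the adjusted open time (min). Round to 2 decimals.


factor = 2^((26 - 25) / 10) = 1.0718
ot = 22 / 1.0718 = 20.53 min

20.53


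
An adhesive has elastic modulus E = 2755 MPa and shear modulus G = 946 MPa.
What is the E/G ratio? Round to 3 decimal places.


E/G = 2755 / 946 = 2.912

2.912


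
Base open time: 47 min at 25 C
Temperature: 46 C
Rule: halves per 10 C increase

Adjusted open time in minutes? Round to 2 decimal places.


Acceleration = 2^((46-25)/10) = 4.2871
Open time = 47 / 4.2871 = 10.96 min

10.96


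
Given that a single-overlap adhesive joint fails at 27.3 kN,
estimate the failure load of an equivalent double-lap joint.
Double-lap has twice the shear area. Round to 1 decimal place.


Double-lap factor = 2
Expected load = 27.3 * 2 = 54.6 kN

54.6


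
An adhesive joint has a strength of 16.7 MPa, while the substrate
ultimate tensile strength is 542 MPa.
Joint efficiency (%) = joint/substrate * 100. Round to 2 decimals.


Efficiency = 16.7 / 542 * 100
= 3.08%

3.08


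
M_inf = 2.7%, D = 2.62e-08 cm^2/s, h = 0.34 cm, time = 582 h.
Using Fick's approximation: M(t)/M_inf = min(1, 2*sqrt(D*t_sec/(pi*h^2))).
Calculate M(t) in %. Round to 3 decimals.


t = 2095200 s
ratio = min(1, 2*sqrt(2.62e-08*2095200/(pi*0.1156)))
= 0.777570
M(t) = 2.7 * 0.777570 = 2.099%

2.099


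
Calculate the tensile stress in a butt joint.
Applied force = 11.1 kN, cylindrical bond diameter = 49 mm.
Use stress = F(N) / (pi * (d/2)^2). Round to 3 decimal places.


A = pi * 24.5^2 = 1885.7410 mm^2
sigma = 11100.0 / 1885.7410 = 5.886 MPa

5.886


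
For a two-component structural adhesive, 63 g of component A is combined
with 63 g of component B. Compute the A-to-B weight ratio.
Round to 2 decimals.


Weight ratio A:B = 63 / 63
= 1.00

1.00


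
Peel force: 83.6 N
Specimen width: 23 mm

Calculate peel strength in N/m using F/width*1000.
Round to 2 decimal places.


Peel strength = 83.6 / 23 * 1000 = 3634.78 N/m

3634.78


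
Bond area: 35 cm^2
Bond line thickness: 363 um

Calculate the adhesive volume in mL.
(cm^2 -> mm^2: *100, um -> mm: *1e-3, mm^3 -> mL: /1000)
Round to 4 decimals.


V = 35*100 * 363*1e-3 / 1000
= 1.2705 mL

1.2705


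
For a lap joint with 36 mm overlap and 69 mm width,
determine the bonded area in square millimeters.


Area = 36 * 69 = 2484 mm^2

2484


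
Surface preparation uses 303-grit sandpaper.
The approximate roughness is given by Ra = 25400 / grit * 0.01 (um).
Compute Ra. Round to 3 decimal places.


Ra = 25400 / 303 * 0.01
= 254 / 303
= 0.838 um

0.838


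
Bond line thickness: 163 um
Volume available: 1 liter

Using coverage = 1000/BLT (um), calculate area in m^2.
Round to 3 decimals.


1 L = 1e6 mm^3, thickness = 163 um = 0.163 mm
Area = 1e6 / 0.163 mm^2 = (1e6 / 0.163) / 1e6 m^2 = 1000 / 163 m^2
= 6.135 m^2

6.135


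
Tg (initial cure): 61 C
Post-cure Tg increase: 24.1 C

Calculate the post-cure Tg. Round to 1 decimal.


Post-cure Tg = 61 + 24.1 = 85.1 C

85.1


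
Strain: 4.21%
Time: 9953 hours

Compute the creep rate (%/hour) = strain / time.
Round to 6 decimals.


Creep rate = 4.21 / 9953
= 0.000423 %/h

0.000423


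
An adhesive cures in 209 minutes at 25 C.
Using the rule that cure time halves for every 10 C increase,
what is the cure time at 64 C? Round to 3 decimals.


Factor = 2^((64 - 25) / 10) = 14.9285
Cure time = 209 / 14.9285
= 14.000 minutes

14.000


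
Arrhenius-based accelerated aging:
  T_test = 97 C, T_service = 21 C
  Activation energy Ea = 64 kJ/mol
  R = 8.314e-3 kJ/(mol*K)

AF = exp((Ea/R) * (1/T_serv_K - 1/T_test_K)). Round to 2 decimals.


T_test_K = 370.15, T_serv_K = 294.15
AF = exp((64/8.314e-3) * (1/294.15 - 1/370.15))
= 215.56

215.56


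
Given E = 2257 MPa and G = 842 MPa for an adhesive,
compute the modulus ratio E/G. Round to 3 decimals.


E/G ratio = 2257 / 842 = 2.681

2.681


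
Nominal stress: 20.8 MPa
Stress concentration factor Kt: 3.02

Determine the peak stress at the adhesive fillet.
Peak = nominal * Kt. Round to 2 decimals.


Peak stress = 20.8 * 3.02
= 62.82 MPa

62.82


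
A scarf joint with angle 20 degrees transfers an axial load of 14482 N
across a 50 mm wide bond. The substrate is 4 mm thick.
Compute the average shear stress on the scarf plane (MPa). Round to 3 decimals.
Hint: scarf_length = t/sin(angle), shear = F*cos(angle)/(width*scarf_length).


scarf_length = 4 / sin(20 deg) = 11.6952 mm
cos(20 deg) = 0.939693
shear stress = 14482 * 0.939693 / (50 * 11.6952)
= 23.272 MPa

23.272


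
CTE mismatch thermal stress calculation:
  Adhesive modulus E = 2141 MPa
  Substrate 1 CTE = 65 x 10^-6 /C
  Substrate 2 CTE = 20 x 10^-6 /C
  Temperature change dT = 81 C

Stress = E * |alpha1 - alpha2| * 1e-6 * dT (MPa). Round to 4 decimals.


delta_alpha = |65 - 20| = 45 x 10^-6/C
Stress = 2141 * 45e-6 * 81
= 7.8039 MPa

7.8039


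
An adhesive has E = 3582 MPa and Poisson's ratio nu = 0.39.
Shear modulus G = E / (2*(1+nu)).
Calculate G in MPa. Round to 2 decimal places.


G = 3582 / (2*(1+0.39))
= 3582 / 2.78
= 1288.49 MPa

1288.49


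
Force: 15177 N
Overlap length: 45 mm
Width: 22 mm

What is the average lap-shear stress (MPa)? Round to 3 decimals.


Average shear stress = F / (overlap * width)
= 15177 / (45 * 22)
= 15.330 MPa

15.330


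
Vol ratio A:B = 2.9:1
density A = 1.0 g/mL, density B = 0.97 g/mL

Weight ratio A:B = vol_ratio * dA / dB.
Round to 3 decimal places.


Weight ratio = 2.9 * 1.0 / 0.97
= 2.990

2.990


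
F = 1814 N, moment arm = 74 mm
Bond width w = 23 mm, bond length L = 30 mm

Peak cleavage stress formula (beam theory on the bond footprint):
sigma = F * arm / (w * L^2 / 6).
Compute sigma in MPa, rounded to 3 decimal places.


sigma = (1814 * 74) / (23 * 900 / 6)
= 134236 * 6 / 20700
= 805416 / 20700
= 38.909 MPa

38.909


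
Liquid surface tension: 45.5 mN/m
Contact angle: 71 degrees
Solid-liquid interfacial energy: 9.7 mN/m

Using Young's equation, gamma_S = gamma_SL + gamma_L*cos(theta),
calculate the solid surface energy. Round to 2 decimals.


gamma_S = 9.7 + 45.5 * cos(71)
= 24.51 mN/m

24.51


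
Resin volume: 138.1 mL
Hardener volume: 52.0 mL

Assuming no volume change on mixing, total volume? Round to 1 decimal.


V_total = 138.1 + 52.0 = 190.1 mL

190.1


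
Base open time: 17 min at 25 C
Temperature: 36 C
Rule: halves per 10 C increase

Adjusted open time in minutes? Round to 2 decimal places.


Acceleration = 2^((36-25)/10) = 2.1435
Open time = 17 / 2.1435 = 7.93 min

7.93


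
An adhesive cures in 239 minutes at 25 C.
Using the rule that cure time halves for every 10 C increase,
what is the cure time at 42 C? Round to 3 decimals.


Factor = 2^((42 - 25) / 10) = 3.2490
Cure time = 239 / 3.2490
= 73.561 minutes

73.561


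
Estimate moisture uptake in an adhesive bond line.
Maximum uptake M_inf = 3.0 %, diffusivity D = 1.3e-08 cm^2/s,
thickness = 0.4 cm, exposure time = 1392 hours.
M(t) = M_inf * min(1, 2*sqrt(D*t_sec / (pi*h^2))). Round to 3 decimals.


Convert time: 1392 h = 5011200 s
ratio = min(1, 2*sqrt(1.3e-08*5011200/(pi*0.4^2)))
= 0.720008
M(t) = 3.0 * 0.720008 = 2.160%

2.160


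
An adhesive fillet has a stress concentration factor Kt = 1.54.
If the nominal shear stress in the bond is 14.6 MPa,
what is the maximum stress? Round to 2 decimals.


Max stress = 14.6 * 1.54 = 22.48 MPa

22.48


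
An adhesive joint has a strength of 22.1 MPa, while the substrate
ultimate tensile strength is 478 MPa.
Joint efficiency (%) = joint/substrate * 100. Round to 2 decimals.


Efficiency = 22.1 / 478 * 100
= 4.62%

4.62


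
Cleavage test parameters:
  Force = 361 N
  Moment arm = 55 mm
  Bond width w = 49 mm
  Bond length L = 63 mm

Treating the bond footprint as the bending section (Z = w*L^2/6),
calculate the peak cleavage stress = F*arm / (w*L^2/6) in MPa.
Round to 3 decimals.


M = 361 * 55 = 19855 N*mm
Z = 49 * 63^2 / 6 = 194481 / 6 mm^3
sigma = M / Z = 6 * 19855 / 194481 = 119130 / 194481
= 0.613 MPa

0.613


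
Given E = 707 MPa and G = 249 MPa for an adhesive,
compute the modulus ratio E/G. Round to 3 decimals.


E/G ratio = 707 / 249 = 2.839

2.839


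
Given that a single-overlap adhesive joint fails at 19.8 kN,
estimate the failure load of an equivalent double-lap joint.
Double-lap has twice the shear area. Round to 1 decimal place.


Double-lap factor = 2
Expected load = 19.8 * 2 = 39.6 kN

39.6


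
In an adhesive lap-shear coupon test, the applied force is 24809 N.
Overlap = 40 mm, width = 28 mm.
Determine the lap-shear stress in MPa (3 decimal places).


stress = F / (overlap * width)
= 24809 / (40 * 28)
= 22.151 MPa

22.151


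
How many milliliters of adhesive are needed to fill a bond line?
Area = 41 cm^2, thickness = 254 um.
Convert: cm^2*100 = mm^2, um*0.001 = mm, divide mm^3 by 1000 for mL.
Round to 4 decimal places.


= (41 * 100) * (254 * 0.001) / 1000
= 1.0414 mL

1.0414


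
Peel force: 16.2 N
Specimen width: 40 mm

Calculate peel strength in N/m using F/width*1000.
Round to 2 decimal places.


Peel strength = 16.2 / 40 * 1000 = 405.00 N/m

405.00


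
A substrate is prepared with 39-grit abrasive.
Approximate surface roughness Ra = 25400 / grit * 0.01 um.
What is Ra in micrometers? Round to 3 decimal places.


Ra = 25400 / 39 * 0.01 = 6.513 um

6.513


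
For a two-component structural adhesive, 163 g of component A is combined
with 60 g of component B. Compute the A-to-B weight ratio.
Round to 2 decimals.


Weight ratio A:B = 163 / 60
= 2.72

2.72


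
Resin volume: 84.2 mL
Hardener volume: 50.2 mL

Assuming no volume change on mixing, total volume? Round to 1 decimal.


V_total = 84.2 + 50.2 = 134.4 mL

134.4


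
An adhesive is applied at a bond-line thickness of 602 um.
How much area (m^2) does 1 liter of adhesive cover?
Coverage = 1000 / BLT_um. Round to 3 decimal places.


Coverage = 1000 / 602 = 1.661 m^2

1.661


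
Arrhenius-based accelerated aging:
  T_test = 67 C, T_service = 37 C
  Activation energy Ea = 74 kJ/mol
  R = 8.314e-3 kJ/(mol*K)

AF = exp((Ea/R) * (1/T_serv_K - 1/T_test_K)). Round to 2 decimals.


T_test_K = 340.15, T_serv_K = 310.15
AF = exp((74/8.314e-3) * (1/310.15 - 1/340.15))
= 12.57

12.57


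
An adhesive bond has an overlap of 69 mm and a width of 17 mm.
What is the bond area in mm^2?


Bond area = overlap * width
= 69 * 17
= 1173 mm^2

1173


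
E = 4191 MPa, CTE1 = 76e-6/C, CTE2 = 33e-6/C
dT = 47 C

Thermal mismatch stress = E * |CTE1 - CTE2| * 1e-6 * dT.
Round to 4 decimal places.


= 4191 * 43e-6 * 47
= 8.4700 MPa

8.4700


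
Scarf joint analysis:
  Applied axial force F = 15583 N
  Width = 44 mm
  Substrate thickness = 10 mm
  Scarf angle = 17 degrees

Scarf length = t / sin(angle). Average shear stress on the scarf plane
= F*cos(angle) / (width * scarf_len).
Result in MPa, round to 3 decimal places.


Scarf length = 10 / sin(17 deg) = 34.2030 mm
cos(17 deg) = 0.956305
Shear = 15583 * 0.956305 / (44 * 34.2030)
= 9.902 MPa

9.902


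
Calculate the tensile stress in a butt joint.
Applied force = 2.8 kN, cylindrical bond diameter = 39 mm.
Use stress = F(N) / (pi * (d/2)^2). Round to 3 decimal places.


A = pi * 19.5^2 = 1194.5906 mm^2
sigma = 2800.0 / 1194.5906 = 2.344 MPa

2.344


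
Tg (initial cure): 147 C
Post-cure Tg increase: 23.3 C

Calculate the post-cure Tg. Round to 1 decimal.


Post-cure Tg = 147 + 23.3 = 170.3 C

170.3


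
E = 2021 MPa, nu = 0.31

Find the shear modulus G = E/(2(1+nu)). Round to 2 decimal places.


G = 2021 / (2 * 1.31)
= 771.37 MPa

771.37


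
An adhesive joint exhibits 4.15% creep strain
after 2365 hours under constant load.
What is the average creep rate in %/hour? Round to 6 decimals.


Creep rate = strain / time
= 4.15 / 2365
= 0.001755 %/h

0.001755


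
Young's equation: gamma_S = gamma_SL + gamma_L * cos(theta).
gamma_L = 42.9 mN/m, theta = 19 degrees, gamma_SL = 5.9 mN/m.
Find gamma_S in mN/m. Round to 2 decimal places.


cos(19 deg) = 0.945519
gamma_S = 5.9 + 42.9 * 0.945519
= 46.46 mN/m

46.46


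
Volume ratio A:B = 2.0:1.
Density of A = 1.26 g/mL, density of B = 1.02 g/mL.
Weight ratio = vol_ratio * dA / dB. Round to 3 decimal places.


Wt ratio = 2.0 * 1.26 / 1.02
= 2.471

2.471


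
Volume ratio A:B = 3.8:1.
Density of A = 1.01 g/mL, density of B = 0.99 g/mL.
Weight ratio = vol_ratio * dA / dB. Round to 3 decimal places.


Wt ratio = 3.8 * 1.01 / 0.99
= 3.877

3.877


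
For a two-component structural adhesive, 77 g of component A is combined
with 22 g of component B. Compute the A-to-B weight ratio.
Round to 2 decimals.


Weight ratio A:B = 77 / 22
= 3.50

3.50


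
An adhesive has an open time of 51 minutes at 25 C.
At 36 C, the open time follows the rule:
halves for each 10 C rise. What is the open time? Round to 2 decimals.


Factor = 2^((36-25)/10) = 2.1435
Open time = 51 / 2.1435 = 23.79 min

23.79


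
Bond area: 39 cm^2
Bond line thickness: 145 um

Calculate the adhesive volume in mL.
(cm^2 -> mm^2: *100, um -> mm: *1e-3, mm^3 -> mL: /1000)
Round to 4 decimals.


V = 39*100 * 145*1e-3 / 1000
= 0.5655 mL

0.5655


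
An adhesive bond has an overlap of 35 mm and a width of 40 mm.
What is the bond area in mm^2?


Bond area = overlap * width
= 35 * 40
= 1400 mm^2

1400


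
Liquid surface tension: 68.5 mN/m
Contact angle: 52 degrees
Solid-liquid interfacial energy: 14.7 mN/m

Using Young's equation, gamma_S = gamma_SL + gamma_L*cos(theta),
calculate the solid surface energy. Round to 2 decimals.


gamma_S = 14.7 + 68.5 * cos(52)
= 56.87 mN/m

56.87


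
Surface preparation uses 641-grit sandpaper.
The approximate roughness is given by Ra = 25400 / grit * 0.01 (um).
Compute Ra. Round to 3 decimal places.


Ra = 25400 / 641 * 0.01
= 254 / 641
= 0.396 um

0.396


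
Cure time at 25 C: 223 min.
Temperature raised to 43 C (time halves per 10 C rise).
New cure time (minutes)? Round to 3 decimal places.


Acceleration factor = 2^(18/10) = 3.4822
New time = 223 / 3.4822 = 64.040 min

64.040


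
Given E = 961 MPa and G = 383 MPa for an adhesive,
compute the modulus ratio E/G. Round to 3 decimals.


E/G ratio = 961 / 383 = 2.509

2.509


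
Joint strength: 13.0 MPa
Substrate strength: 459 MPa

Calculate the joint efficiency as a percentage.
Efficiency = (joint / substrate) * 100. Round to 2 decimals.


Efficiency = (13.0 / 459) * 100 = 2.83%

2.83


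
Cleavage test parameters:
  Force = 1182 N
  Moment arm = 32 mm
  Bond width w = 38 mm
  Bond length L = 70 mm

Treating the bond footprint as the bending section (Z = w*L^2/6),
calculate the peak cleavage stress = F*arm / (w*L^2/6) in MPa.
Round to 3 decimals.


M = 1182 * 32 = 37824 N*mm
Z = 38 * 70^2 / 6 = 186200 / 6 mm^3
sigma = M / Z = 6 * 37824 / 186200 = 226944 / 186200
= 1.219 MPa

1.219


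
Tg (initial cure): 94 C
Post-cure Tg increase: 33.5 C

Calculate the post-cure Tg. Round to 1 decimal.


Post-cure Tg = 94 + 33.5 = 127.5 C

127.5


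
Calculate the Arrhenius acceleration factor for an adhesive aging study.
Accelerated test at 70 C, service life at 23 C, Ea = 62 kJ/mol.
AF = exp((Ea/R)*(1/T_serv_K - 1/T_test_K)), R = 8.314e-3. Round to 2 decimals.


T_test = 343.15 K, T_serv = 296.15 K
Ea/R = 62 / 0.008314 = 7457.30
AF = exp(7457.30 * (1/296.15 - 1/343.15))
= 31.47

31.47


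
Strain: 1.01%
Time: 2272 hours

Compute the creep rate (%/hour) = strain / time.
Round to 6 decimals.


Creep rate = 1.01 / 2272
= 0.000445 %/h

0.000445


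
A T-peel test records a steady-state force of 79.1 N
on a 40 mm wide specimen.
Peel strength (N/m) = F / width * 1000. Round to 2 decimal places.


Peel strength = 79.1 / 40 * 1000
= 1977.50 N/m

1977.50


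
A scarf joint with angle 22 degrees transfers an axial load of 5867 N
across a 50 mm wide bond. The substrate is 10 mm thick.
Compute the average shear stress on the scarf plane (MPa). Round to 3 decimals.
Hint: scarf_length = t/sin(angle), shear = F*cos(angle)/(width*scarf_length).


scarf_length = 10 / sin(22 deg) = 26.6947 mm
cos(22 deg) = 0.927184
shear stress = 5867 * 0.927184 / (50 * 26.6947)
= 4.076 MPa

4.076


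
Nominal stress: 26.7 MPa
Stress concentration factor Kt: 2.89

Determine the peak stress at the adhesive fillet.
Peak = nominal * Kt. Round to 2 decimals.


Peak stress = 26.7 * 2.89
= 77.16 MPa

77.16


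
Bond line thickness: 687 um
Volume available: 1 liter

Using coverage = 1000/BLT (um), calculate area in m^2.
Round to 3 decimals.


1 L = 1e6 mm^3, thickness = 687 um = 0.687 mm
Area = 1e6 / 0.687 mm^2 = (1e6 / 0.687) / 1e6 m^2 = 1000 / 687 m^2
= 1.456 m^2

1.456


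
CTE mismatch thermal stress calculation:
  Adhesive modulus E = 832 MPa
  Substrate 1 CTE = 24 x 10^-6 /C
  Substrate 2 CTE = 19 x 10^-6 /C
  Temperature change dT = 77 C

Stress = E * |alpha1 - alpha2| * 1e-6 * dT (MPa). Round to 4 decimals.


delta_alpha = |24 - 19| = 5 x 10^-6/C
Stress = 832 * 5e-6 * 77
= 0.3203 MPa

0.3203


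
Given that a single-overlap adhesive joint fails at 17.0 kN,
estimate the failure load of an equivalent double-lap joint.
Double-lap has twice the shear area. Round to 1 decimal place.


Double-lap factor = 2
Expected load = 17.0 * 2 = 34.0 kN

34.0


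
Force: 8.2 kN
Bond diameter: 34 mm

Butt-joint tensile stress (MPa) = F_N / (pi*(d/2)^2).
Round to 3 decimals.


F_N = 8.2 * 1000 = 8200.0 N
A = pi*(17.0)^2 = 907.9203 mm^2
stress = 8200.0 / 907.9203 = 9.032 MPa

9.032


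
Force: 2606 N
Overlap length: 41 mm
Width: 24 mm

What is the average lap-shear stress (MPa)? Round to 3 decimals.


Average shear stress = F / (overlap * width)
= 2606 / (41 * 24)
= 2.648 MPa

2.648


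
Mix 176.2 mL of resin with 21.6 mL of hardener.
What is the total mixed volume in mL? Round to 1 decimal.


Total = 176.2 + 21.6 = 197.8 mL

197.8


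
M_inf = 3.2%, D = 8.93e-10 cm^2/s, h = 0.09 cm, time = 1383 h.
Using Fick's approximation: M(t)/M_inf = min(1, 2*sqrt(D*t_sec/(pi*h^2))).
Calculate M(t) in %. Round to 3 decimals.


t = 4978800 s
ratio = min(1, 2*sqrt(8.93e-10*4978800/(pi*0.0081)))
= 0.835989
M(t) = 3.2 * 0.835989 = 2.675%

2.675


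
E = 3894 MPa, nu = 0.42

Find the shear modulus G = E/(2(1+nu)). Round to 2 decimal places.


G = 3894 / (2 * 1.42)
= 1371.13 MPa

1371.13


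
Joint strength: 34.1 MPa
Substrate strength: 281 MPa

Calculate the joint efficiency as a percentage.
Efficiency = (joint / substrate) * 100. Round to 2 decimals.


Efficiency = (34.1 / 281) * 100 = 12.14%

12.14


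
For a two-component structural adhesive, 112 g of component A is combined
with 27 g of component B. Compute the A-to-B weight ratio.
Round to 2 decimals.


Weight ratio A:B = 112 / 27
= 4.15

4.15


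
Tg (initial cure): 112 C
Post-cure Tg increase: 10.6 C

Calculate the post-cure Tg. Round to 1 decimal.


Post-cure Tg = 112 + 10.6 = 122.6 C

122.6


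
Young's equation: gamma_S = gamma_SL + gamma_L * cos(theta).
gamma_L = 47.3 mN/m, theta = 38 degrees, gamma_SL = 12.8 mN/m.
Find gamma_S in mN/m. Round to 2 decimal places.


cos(38 deg) = 0.788011
gamma_S = 12.8 + 47.3 * 0.788011
= 50.07 mN/m

50.07


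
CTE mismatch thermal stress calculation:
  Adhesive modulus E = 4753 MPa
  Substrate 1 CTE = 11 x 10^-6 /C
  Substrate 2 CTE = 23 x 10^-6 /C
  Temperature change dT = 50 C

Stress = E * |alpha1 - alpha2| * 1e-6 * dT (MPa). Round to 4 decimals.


delta_alpha = |11 - 23| = 12 x 10^-6/C
Stress = 4753 * 12e-6 * 50
= 2.8518 MPa

2.8518


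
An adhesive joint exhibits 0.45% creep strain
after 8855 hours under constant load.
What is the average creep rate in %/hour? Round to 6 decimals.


Creep rate = strain / time
= 0.45 / 8855
= 0.000051 %/h

0.000051


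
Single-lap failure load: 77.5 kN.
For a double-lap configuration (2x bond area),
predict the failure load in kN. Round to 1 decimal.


Failure load = 77.5 * 2 = 155.0 kN

155.0


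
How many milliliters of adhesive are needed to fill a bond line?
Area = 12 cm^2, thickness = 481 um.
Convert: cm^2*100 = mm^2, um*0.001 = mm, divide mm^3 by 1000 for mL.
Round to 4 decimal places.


= (12 * 100) * (481 * 0.001) / 1000
= 0.5772 mL

0.5772


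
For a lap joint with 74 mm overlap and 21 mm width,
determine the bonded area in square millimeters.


Area = 74 * 21 = 1554 mm^2

1554


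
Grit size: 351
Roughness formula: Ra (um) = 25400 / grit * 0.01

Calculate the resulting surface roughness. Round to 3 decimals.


Ra = 25400 / 351 * 0.01
= 0.724 um

0.724


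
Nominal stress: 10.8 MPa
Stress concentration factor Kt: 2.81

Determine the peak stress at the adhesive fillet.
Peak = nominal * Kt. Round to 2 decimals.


Peak stress = 10.8 * 2.81
= 30.35 MPa

30.35


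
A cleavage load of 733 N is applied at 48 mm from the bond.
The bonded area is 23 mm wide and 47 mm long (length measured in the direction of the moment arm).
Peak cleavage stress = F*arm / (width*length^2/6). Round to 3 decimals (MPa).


Moment = 733 * 48 = 35184 N*mm
Section modulus = 23 * 2209 / 6 = 50807 / 6 mm^3
Stress = 35184 / (50807 / 6) = 211104 / 50807
= 4.155 MPa

4.155


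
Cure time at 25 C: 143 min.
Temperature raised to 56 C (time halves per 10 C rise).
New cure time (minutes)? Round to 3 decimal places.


Acceleration factor = 2^(31/10) = 8.5742
New time = 143 / 8.5742 = 16.678 min

16.678


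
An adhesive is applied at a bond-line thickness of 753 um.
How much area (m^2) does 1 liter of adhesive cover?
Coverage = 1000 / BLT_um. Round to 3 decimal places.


Coverage = 1000 / 753 = 1.328 m^2

1.328


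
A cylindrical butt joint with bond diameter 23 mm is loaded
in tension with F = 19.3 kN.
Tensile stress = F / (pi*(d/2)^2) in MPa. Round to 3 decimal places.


Area = pi * (23/2)^2 = 415.4756 mm^2
Stress = 19.3*1000 / 415.4756
= 46.453 MPa

46.453


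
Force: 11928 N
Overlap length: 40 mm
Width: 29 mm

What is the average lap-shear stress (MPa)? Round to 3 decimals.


Average shear stress = F / (overlap * width)
= 11928 / (40 * 29)
= 10.283 MPa

10.283


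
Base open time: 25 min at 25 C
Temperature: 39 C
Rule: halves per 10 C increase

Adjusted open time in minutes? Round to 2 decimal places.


Acceleration = 2^((39-25)/10) = 2.6390
Open time = 25 / 2.6390 = 9.47 min

9.47


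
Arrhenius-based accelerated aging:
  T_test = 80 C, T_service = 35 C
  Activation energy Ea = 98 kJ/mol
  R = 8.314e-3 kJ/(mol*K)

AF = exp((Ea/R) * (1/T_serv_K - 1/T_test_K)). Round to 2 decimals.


T_test_K = 353.15, T_serv_K = 308.15
AF = exp((98/8.314e-3) * (1/308.15 - 1/353.15))
= 130.88

130.88


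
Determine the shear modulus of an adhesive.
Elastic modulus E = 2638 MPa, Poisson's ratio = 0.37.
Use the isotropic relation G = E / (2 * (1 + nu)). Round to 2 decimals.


G = 2638 / (2*(1+0.37)) = 2638 / 2.74
= 962.77 MPa

962.77


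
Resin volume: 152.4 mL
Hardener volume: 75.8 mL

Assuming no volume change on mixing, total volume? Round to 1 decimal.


V_total = 152.4 + 75.8 = 228.2 mL

228.2


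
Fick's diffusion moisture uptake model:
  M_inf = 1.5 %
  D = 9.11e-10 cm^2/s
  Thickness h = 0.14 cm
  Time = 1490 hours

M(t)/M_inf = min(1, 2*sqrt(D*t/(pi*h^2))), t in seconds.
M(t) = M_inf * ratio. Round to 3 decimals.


t_sec = 1490 * 3600 = 5364000
ratio = 2*sqrt(9.11e-10*5364000/(pi*0.14^2))
= min(1, 0.563418)
= 0.563418
M(t) = 1.5 * 0.563418 = 0.845 %

0.845


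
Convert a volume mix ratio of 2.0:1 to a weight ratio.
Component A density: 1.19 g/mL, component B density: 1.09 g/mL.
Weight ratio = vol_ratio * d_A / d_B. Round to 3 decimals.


= 2.0 * 1.19 / 1.09 = 2.183

2.183


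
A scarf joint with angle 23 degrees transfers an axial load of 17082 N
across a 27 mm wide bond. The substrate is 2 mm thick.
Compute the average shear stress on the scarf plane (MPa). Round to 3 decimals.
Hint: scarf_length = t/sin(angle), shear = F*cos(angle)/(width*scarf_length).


scarf_length = 2 / sin(23 deg) = 5.1186 mm
cos(23 deg) = 0.920505
shear stress = 17082 * 0.920505 / (27 * 5.1186)
= 113.776 MPa

113.776


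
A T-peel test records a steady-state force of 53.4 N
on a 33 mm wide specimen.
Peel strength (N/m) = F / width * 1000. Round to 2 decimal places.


Peel strength = 53.4 / 33 * 1000
= 1618.18 N/m

1618.18


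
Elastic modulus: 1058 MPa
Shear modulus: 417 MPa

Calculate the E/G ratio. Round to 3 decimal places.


E / G = 1058 / 417 = 2.537

2.537


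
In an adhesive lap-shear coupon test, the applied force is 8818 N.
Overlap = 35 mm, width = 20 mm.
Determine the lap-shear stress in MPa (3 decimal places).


stress = F / (overlap * width)
= 8818 / (35 * 20)
= 12.597 MPa

12.597


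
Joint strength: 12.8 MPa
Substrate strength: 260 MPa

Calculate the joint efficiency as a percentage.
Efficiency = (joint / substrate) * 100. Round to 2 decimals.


Efficiency = (12.8 / 260) * 100 = 4.92%

4.92


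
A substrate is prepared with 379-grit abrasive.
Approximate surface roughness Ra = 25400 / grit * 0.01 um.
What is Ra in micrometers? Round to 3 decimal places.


Ra = 25400 / 379 * 0.01 = 0.670 um

0.670


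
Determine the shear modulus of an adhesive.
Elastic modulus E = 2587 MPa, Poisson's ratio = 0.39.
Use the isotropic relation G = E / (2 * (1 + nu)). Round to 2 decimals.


G = 2587 / (2*(1+0.39)) = 2587 / 2.78
= 930.58 MPa

930.58


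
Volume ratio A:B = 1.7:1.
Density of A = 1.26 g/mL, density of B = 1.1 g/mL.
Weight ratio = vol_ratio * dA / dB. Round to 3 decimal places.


Wt ratio = 1.7 * 1.26 / 1.1
= 1.947

1.947


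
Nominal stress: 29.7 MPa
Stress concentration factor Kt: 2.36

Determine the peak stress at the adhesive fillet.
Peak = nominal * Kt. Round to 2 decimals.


Peak stress = 29.7 * 2.36
= 70.09 MPa

70.09


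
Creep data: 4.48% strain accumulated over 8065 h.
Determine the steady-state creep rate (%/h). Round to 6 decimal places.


Rate = 4.48 / 8065 = 0.000555 %/h

0.000555


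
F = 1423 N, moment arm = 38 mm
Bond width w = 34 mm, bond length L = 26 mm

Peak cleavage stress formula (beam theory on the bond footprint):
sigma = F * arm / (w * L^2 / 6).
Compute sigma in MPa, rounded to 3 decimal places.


sigma = (1423 * 38) / (34 * 676 / 6)
= 54074 * 6 / 22984
= 324444 / 22984
= 14.116 MPa

14.116


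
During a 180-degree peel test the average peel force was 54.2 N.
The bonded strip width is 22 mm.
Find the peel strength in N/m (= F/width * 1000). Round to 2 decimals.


Peel strength = F/width * 1000
= 54.2 / 22 * 1000
= 2463.64 N/m

2463.64


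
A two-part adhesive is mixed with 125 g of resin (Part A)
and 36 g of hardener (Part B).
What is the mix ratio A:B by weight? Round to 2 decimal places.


Mix ratio = mass_A / mass_B
= 125 / 36
= 3.47

3.47


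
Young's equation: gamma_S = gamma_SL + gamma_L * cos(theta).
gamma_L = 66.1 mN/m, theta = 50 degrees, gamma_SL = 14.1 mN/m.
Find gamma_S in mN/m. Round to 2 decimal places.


cos(50 deg) = 0.642788
gamma_S = 14.1 + 66.1 * 0.642788
= 56.59 mN/m

56.59


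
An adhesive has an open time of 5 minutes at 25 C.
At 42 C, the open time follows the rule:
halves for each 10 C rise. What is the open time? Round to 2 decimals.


Factor = 2^((42-25)/10) = 3.2490
Open time = 5 / 3.2490 = 1.54 min

1.54


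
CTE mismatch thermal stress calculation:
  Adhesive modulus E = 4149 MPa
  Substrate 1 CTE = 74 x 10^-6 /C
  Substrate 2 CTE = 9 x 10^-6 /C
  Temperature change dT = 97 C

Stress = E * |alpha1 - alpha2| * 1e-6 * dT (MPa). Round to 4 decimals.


delta_alpha = |74 - 9| = 65 x 10^-6/C
Stress = 4149 * 65e-6 * 97
= 26.1594 MPa

26.1594


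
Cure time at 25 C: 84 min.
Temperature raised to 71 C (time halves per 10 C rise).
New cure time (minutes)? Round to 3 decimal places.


Acceleration factor = 2^(46/10) = 24.2515
New time = 84 / 24.2515 = 3.464 min

3.464


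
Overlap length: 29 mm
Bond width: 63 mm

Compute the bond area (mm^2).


Bond area = 29 * 63 = 1827 mm^2

1827


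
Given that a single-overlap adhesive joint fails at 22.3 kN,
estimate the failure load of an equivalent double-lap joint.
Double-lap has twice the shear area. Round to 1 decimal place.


Double-lap factor = 2
Expected load = 22.3 * 2 = 44.6 kN

44.6


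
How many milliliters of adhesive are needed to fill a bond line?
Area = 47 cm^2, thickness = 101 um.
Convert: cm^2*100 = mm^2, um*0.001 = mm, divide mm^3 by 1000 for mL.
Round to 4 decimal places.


= (47 * 100) * (101 * 0.001) / 1000
= 0.4747 mL

0.4747


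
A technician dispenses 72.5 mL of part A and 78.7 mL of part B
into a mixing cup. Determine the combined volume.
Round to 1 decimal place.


Combined volume = 72.5 + 78.7
= 151.2 mL

151.2


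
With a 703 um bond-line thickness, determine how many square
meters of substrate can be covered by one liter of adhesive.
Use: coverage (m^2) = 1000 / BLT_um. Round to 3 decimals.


Coverage = 1000 / 703 = 1.422 m^2

1.422


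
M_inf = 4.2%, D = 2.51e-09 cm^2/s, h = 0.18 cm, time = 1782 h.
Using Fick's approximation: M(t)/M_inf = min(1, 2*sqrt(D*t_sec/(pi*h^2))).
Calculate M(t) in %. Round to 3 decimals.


t = 6415200 s
ratio = min(1, 2*sqrt(2.51e-09*6415200/(pi*0.0324)))
= 0.795471
M(t) = 4.2 * 0.795471 = 3.341%

3.341


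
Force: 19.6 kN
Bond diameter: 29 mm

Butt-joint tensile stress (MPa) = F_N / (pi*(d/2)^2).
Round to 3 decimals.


F_N = 19.6 * 1000 = 19600.0 N
A = pi*(14.5)^2 = 660.5199 mm^2
stress = 19600.0 / 660.5199 = 29.674 MPa

29.674


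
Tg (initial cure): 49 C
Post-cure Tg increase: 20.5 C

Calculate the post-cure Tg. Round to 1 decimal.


Post-cure Tg = 49 + 20.5 = 69.5 C

69.5


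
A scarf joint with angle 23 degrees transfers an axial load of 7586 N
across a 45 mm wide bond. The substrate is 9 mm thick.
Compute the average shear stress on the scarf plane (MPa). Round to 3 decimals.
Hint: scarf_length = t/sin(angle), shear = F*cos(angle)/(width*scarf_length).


scarf_length = 9 / sin(23 deg) = 23.0337 mm
cos(23 deg) = 0.920505
shear stress = 7586 * 0.920505 / (45 * 23.0337)
= 6.737 MPa

6.737


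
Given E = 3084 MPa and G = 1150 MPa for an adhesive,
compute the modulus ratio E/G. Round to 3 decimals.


E/G ratio = 3084 / 1150 = 2.682

2.682


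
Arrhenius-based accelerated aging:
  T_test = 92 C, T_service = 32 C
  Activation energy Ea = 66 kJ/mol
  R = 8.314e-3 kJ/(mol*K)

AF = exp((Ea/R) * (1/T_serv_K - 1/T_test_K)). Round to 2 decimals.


T_test_K = 365.15, T_serv_K = 305.15
AF = exp((66/8.314e-3) * (1/305.15 - 1/365.15))
= 71.85

71.85


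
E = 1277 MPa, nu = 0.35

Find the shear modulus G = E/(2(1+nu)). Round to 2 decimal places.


G = 1277 / (2 * 1.35)
= 472.96 MPa

472.96


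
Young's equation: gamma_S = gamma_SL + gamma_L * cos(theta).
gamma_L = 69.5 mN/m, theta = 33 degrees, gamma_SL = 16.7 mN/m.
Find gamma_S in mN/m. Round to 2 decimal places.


cos(33 deg) = 0.838671
gamma_S = 16.7 + 69.5 * 0.838671
= 74.99 mN/m

74.99


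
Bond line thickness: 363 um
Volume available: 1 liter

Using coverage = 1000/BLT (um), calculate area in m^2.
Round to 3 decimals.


1 L = 1e6 mm^3, thickness = 363 um = 0.363 mm
Area = 1e6 / 0.363 mm^2 = (1e6 / 0.363) / 1e6 m^2 = 1000 / 363 m^2
= 2.755 m^2

2.755


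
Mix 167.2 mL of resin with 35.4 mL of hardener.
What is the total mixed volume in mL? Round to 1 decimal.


Total = 167.2 + 35.4 = 202.6 mL

202.6


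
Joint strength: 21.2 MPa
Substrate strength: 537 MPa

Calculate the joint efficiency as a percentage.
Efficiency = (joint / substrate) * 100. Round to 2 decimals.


Efficiency = (21.2 / 537) * 100 = 3.95%

3.95


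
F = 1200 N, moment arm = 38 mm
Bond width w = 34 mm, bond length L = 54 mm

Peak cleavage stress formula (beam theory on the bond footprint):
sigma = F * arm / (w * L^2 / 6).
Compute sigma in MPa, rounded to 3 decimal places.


sigma = (1200 * 38) / (34 * 2916 / 6)
= 45600 * 6 / 99144
= 273600 / 99144
= 2.760 MPa

2.760


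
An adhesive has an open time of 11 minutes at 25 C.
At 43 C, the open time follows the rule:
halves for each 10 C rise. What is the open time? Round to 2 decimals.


Factor = 2^((43-25)/10) = 3.4822
Open time = 11 / 3.4822 = 3.16 min

3.16


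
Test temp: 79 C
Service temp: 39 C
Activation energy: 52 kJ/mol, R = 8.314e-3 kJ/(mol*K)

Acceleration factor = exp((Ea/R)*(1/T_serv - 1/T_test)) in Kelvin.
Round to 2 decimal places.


AF = exp((52/0.008314)*(1/312.15 - 1/352.15))
= 9.74

9.74


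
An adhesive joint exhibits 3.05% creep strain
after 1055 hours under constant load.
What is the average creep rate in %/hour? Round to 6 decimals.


Creep rate = strain / time
= 3.05 / 1055
= 0.002891 %/h

0.002891


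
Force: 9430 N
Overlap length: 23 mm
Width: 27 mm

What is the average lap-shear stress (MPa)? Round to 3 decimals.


Average shear stress = F / (overlap * width)
= 9430 / (23 * 27)
= 15.185 MPa

15.185


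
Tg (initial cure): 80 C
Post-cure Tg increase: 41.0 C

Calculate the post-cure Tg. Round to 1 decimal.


Post-cure Tg = 80 + 41.0 = 121.0 C

121.0


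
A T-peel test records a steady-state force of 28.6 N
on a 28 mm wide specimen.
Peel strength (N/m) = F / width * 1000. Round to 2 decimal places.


Peel strength = 28.6 / 28 * 1000
= 1021.43 N/m

1021.43


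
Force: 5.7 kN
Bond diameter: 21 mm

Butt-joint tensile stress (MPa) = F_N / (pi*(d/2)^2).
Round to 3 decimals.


F_N = 5.7 * 1000 = 5700.0 N
A = pi*(10.5)^2 = 346.3606 mm^2
stress = 5700.0 / 346.3606 = 16.457 MPa

16.457


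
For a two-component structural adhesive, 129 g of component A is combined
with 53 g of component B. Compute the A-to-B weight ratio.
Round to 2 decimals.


Weight ratio A:B = 129 / 53
= 2.43

2.43


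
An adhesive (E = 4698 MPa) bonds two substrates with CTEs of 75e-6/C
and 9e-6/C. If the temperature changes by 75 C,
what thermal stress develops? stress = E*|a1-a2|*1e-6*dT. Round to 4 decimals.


Stress = 4698 * |75 - 9| * 1e-6 * 75
= 23.2551 MPa

23.2551


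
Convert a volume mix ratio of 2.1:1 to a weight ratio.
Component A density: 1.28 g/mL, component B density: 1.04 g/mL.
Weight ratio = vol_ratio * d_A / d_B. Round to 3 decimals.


= 2.1 * 1.28 / 1.04 = 2.585

2.585


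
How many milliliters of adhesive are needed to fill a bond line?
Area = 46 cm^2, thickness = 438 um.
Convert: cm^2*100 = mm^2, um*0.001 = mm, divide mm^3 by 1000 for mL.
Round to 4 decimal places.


= (46 * 100) * (438 * 0.001) / 1000
= 2.0148 mL

2.0148


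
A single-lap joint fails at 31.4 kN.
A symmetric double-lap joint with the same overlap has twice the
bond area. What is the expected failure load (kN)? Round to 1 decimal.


Double-lap load = 2 * 31.4 = 62.8 kN

62.8


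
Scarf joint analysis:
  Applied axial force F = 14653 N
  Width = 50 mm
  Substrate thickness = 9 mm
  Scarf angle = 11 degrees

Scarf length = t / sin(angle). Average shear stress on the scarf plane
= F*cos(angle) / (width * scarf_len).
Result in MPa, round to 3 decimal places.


Scarf length = 9 / sin(11 deg) = 47.1676 mm
cos(11 deg) = 0.981627
Shear = 14653 * 0.981627 / (50 * 47.1676)
= 6.099 MPa

6.099


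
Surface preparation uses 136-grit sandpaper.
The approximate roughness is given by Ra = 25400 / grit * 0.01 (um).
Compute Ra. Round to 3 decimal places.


Ra = 25400 / 136 * 0.01
= 254 / 136
= 1.868 um

1.868


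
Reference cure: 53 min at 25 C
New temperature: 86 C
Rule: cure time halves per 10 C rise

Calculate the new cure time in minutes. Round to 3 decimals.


factor = 2^((86-25)/10) = 68.5935
t_new = 53 / 68.5935 = 0.773 min

0.773


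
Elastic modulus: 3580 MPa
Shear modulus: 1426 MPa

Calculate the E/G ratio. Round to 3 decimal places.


E / G = 3580 / 1426 = 2.511

2.511


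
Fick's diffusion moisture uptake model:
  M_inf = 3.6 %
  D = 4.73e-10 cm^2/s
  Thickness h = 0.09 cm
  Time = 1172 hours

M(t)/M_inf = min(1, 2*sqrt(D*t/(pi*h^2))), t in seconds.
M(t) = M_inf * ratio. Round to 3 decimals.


t_sec = 1172 * 3600 = 4219200
ratio = 2*sqrt(4.73e-10*4219200/(pi*0.09^2))
= min(1, 0.560090)
= 0.560090
M(t) = 3.6 * 0.560090 = 2.016 %

2.016


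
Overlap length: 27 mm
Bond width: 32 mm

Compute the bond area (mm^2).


Bond area = 27 * 32 = 864 mm^2

864


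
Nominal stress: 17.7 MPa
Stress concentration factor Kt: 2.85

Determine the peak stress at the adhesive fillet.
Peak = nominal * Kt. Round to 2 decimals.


Peak stress = 17.7 * 2.85
= 50.45 MPa

50.45


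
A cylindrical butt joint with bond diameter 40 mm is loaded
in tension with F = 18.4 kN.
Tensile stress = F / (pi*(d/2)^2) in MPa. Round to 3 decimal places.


Area = pi * (40/2)^2 = 1256.6371 mm^2
Stress = 18.4*1000 / 1256.6371
= 14.642 MPa

14.642


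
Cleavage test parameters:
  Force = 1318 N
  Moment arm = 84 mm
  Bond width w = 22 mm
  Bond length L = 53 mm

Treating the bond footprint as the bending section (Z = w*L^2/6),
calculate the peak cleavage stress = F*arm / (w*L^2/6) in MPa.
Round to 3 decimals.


M = 1318 * 84 = 110712 N*mm
Z = 22 * 53^2 / 6 = 61798 / 6 mm^3
sigma = M / Z = 6 * 110712 / 61798 = 664272 / 61798
= 10.749 MPa

10.749


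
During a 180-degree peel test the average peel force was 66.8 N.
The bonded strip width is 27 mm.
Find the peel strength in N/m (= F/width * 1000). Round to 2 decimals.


Peel strength = F/width * 1000
= 66.8 / 27 * 1000
= 2474.07 N/m

2474.07


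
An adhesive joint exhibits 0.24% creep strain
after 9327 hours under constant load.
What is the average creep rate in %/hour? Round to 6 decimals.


Creep rate = strain / time
= 0.24 / 9327
= 0.000026 %/h

0.000026


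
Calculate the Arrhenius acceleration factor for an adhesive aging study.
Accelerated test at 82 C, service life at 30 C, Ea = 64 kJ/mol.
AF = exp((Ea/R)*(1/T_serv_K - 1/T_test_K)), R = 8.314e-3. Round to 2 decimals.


T_test = 355.15 K, T_serv = 303.15 K
Ea/R = 64 / 0.008314 = 7697.86
AF = exp(7697.86 * (1/303.15 - 1/355.15))
= 41.18

41.18


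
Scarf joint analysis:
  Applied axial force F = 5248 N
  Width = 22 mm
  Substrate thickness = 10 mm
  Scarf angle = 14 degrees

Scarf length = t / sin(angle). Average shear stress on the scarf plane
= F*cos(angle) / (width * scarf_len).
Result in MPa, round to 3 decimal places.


Scarf length = 10 / sin(14 deg) = 41.3357 mm
cos(14 deg) = 0.970296
Shear = 5248 * 0.970296 / (22 * 41.3357)
= 5.600 MPa

5.600


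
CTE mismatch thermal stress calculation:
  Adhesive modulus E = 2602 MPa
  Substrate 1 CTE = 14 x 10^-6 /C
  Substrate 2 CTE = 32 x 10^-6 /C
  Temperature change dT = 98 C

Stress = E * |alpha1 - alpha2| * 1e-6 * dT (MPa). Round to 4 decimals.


delta_alpha = |14 - 32| = 18 x 10^-6/C
Stress = 2602 * 18e-6 * 98
= 4.5899 MPa

4.5899


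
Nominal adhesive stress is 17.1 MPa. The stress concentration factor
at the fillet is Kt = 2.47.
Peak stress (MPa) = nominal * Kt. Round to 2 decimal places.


Peak = 17.1 * 2.47 = 42.24 MPa

42.24


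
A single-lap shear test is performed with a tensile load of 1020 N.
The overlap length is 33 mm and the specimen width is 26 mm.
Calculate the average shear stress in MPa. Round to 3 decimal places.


Shear stress = F / (overlap * width)
= 1020 / (33 * 26)
= 1020 / 858
= 1.189 MPa

1.189
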